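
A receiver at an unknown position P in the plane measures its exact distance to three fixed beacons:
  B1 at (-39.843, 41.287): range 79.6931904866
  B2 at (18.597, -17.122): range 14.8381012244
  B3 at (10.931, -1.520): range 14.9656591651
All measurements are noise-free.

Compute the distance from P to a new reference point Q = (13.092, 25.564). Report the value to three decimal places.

eq1: (x + 39.843)² + (y − 41.287)² = 79.6931904866²
eq2: (x − 18.597)² + (y + 17.122)² = 14.8381012244²
eq3: (x − 10.931)² + (y + 1.520)² = 14.9656591651²
eq2−eq3, eq2−eq1 (x²,y² cancel):
  -15.332·x + 31.204·y = -521.015838
  -116.880·x + 116.818·y = -3477.765637
det = -15.332·116.818 − 31.204·-116.880 = 1856.069944
x = (-521.015838·116.818 − 31.204·-3477.765637) / 1856.069944 = 25.675849
y = (-15.332·-3477.765637 − -521.015838·-116.880) / 1856.069944 = -4.081327
|P − Q| = √((25.675849 − 13.092)² + (-4.081327 − 25.564)²) = 32.205569

32.206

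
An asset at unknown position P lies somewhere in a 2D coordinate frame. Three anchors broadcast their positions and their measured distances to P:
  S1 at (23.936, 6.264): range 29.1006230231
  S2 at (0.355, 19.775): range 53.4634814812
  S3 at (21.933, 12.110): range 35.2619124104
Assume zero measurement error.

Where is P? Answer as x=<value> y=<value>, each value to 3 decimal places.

x=35.667 y=-20.367

eq1: (x − 23.936)² + (y − 6.264)² = 29.1006230231²
eq2: (x − 0.355)² + (y − 19.775)² = 53.4634814812²
eq3: (x − 21.933)² + (y − 12.110)² = 35.2619124104²
eq3−eq1, eq3−eq2 (x²,y² cancel):
  4.006·x − 11.692·y = 381.017410
  -43.156·x + 15.330·y = -1851.473324
det = 4.006·15.330 − -11.692·-43.156 = -443.167972
x = (381.017410·15.330 − -11.692·-1851.473324) / -443.167972 = 35.666903
y = (4.006·-1851.473324 − 381.017410·-43.156) / -443.167972 = -20.367413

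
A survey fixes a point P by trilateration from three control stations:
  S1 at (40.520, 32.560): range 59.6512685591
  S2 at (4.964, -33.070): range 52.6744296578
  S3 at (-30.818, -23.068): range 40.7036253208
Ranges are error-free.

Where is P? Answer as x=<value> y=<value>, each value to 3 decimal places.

eq1: (x − 40.520)² + (y − 32.560)² = 59.6512685591²
eq2: (x − 4.964)² + (y + 33.070)² = 52.6744296578²
eq3: (x + 30.818)² + (y + 23.068)² = 40.7036253208²
eq1−eq2, eq1−eq3 (x²,y² cancel):
  -71.112·x − 131.260·y = -800.079503
  -142.676·x − 111.256·y = 681.346474
det = -71.112·-111.256 − -131.260·-142.676 = -10816.015088
x = (-800.079503·-111.256 − -131.260·681.346474) / -10816.015088 = -16.498422
y = (-71.112·681.346474 − -800.079503·-142.676) / -10816.015088 = 15.033638

x=-16.498 y=15.034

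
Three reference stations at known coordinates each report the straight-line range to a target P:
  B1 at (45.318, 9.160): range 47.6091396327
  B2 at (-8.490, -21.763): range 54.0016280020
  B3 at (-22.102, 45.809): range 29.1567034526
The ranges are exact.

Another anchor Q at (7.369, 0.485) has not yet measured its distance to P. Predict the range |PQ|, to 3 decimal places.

eq1: (x − 45.318)² + (y − 9.160)² = 47.6091396327²
eq2: (x + 8.490)² + (y + 21.763)² = 54.0016280020²
eq3: (x + 22.102)² + (y − 45.809)² = 29.1567034526²
eq3−eq1, eq3−eq2 (x²,y² cancel):
  134.840·x − 73.298·y = -1865.852981
  27.224·x − 135.144·y = -4107.317087
det = 134.840·-135.144 − -73.298·27.224 = -16227.352208
x = (-1865.852981·-135.144 − -73.298·-4107.317087) / -16227.352208 = 3.013387
y = (134.840·-4107.317087 − -1865.852981·27.224) / -16227.352208 = 30.999183
|P − Q| = √((3.013387 − 7.369)² + (30.999183 − 0.485)²) = 30.823477

30.823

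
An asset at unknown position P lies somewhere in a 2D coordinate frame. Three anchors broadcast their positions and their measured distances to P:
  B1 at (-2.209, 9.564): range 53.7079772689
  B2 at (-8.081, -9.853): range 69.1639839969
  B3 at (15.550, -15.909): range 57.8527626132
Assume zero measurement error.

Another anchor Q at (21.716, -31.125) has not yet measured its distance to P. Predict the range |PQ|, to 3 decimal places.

68.840

eq1: (x + 2.209)² + (y − 9.564)² = 53.7079772689²
eq2: (x + 8.081)² + (y + 9.853)² = 69.1639839969²
eq3: (x − 15.550)² + (y + 15.909)² = 57.8527626132²
eq1−eq3, eq1−eq2 (x²,y² cancel):
  35.518·x − 50.946·y = -63.846316
  -11.744·x − 38.834·y = -1833.075467
det = 35.518·-38.834 − -50.946·-11.744 = -1977.615836
x = (-63.846316·-38.834 − -50.946·-1833.075467) / -1977.615836 = 45.968713
y = (35.518·-1833.075467 − -63.846316·-11.744) / -1977.615836 = 33.301203
|P − Q| = √((45.968713 − 21.716)² + (33.301203 − -31.125)²) = 68.839884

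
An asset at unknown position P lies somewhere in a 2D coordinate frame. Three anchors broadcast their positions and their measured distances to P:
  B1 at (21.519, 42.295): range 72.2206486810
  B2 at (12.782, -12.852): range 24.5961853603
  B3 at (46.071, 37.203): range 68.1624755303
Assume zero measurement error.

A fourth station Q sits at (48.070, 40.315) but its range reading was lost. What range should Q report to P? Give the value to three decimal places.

eq1: (x − 21.519)² + (y − 42.295)² = 72.2206486810²
eq2: (x − 12.782)² + (y + 12.852)² = 24.5961853603²
eq3: (x − 46.071)² + (y − 37.203)² = 68.1624755303²
eq3−eq1, eq3−eq2 (x²,y² cancel):
  -49.104·x + 10.184·y = -1824.364889
  -66.578·x − 100.110·y = 863.103914
det = -49.104·-100.110 − 10.184·-66.578 = 5593.831792
x = (-1824.364889·-100.110 − 10.184·863.103914) / 5593.831792 = 31.078396
y = (-49.104·863.103914 − -1824.364889·-66.578) / 5593.831792 = -29.290194
|P − Q| = √((31.078396 − 48.070)² + (-29.290194 − 40.315)²) = 71.649129

71.649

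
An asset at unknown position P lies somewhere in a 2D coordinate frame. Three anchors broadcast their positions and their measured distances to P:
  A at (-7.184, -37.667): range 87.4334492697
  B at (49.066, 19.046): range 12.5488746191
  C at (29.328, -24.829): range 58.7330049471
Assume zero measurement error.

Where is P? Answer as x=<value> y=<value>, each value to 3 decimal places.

x=46.515 y=31.333

eq1: (x + 7.184)² + (y + 37.667)² = 87.4334492697²
eq2: (x − 49.066)² + (y − 19.046)² = 12.5488746191²
eq3: (x − 29.328)² + (y + 24.829)² = 58.7330049471²
eq3−eq2, eq3−eq1 (x²,y² cancel):
  39.476·x + 87.750·y = 4585.703263
  -73.024·x − 25.676·y = -4201.240261
det = 39.476·-25.676 − 87.750·-73.024 = 5394.270224
x = (4585.703263·-25.676 − 87.750·-4201.240261) / 5394.270224 = 46.515340
y = (39.476·-4201.240261 − 4585.703263·-73.024) / 5394.270224 = 31.332919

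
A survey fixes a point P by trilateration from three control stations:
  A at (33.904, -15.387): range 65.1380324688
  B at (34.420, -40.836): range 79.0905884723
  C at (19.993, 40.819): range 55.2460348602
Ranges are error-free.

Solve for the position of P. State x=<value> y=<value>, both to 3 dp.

x=-25.996 y=10.206

eq1: (x − 33.904)² + (y + 15.387)² = 65.1380324688²
eq2: (x − 34.420)² + (y + 40.836)² = 79.0905884723²
eq3: (x − 19.993)² + (y − 40.819)² = 55.2460348602²
eq2−eq1, eq2−eq3 (x²,y² cancel):
  -1.032·x + 50.898·y = 546.283600
  -28.854·x + 163.310·y = 2416.792331
det = -1.032·163.310 − 50.898·-28.854 = 1300.074972
x = (546.283600·163.310 − 50.898·2416.792331) / 1300.074972 = -25.995671
y = (-1.032·2416.792331 − 546.283600·-28.854) / 1300.074972 = 10.205825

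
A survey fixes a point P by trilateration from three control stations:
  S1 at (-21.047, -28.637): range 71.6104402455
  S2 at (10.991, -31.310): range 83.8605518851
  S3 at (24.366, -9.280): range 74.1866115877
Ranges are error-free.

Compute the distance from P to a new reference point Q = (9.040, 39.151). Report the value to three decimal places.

37.893

eq1: (x + 21.047)² + (y + 28.637)² = 71.6104402455²
eq2: (x − 10.991)² + (y + 31.310)² = 83.8605518851²
eq3: (x − 24.366)² + (y + 9.280)² = 74.1866115877²
eq1−eq2, eq1−eq3 (x²,y² cancel):
  64.076·x − 5.346·y = -2066.472807
  90.826·x + 38.714·y = -958.831809
det = 64.076·38.714 − -5.346·90.826 = 2966.194060
x = (-2066.472807·38.714 − -5.346·-958.831809) / 2966.194060 = -28.699182
y = (64.076·-958.831809 − -2066.472807·90.826) / 2966.194060 = 42.563416
|P − Q| = √((-28.699182 − 9.040)² + (42.563416 − 39.151)²) = 37.893145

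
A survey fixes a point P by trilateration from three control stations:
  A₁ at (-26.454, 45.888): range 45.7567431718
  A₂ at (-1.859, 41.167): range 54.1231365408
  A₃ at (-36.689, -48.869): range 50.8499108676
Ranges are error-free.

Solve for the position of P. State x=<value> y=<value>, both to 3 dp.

eq1: (x + 26.454)² + (y − 45.888)² = 45.7567431718²
eq2: (x + 1.859)² + (y − 41.167)² = 54.1231365408²
eq3: (x + 36.689)² + (y + 48.869)² = 50.8499108676²
eq3−eq2, eq3−eq1 (x²,y² cancel):
  69.660·x + 180.072·y = -2379.684586
  20.470·x + 189.514·y = -436.705332
det = 69.660·189.514 − 180.072·20.470 = 9515.471400
x = (-2379.684586·189.514 − 180.072·-436.705332) / 9515.471400 = -39.130499
y = (69.660·-436.705332 − -2379.684586·20.470) / 9515.471400 = 1.922264

x=-39.130 y=1.922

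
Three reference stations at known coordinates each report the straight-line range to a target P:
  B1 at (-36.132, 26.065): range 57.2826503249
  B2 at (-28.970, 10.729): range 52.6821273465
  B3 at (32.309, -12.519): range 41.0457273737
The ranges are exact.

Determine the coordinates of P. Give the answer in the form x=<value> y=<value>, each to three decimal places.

x=21.143 y=26.979

eq1: (x + 36.132)² + (y − 26.065)² = 57.2826503249²
eq2: (x + 28.970)² + (y − 10.729)² = 52.6821273465²
eq3: (x − 32.309)² + (y + 12.519)² = 41.0457273737²
eq1−eq3, eq1−eq2 (x²,y² cancel):
  136.882·x − 77.168·y = 812.241486
  14.324·x − 30.672·y = -524.637822
det = 136.882·-30.672 − -77.168·14.324 = -3093.090272
x = (812.241486·-30.672 − -77.168·-524.637822) / -3093.090272 = 21.143360
y = (136.882·-524.637822 − 812.241486·14.324) / -3093.090272 = 26.978851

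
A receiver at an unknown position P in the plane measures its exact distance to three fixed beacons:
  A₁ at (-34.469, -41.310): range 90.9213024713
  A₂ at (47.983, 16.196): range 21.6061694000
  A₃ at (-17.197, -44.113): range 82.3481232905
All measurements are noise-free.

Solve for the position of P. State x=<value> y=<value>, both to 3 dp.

x=28.102 y=24.656

eq1: (x + 34.469)² + (y + 41.310)² = 90.9213024713²
eq2: (x − 47.983)² + (y − 16.196)² = 21.6061694000²
eq3: (x + 17.197)² + (y + 44.113)² = 82.3481232905²
eq3−eq1, eq3−eq2 (x²,y² cancel):
  -34.544·x + 5.606·y = -832.535351
  130.360·x + 120.618·y = 6637.371980
det = -34.544·120.618 − 5.606·130.360 = -4897.426352
x = (-832.535351·120.618 − 5.606·6637.371980) / -4897.426352 = 28.102078
y = (-34.544·6637.371980 − -832.535351·130.360) / -4897.426352 = 24.656230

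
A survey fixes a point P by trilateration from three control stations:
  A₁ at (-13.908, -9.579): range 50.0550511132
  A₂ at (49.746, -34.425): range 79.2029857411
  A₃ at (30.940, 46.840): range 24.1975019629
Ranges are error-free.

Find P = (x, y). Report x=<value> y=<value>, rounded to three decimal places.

eq1: (x + 13.908)² + (y + 9.579)² = 50.0550511132²
eq2: (x − 49.746)² + (y + 34.425)² = 79.2029857411²
eq3: (x − 30.940)² + (y − 46.840)² = 24.1975019629²
eq2−eq1, eq2−eq3 (x²,y² cancel):
  -127.308·x + 49.692·y = 393.049372
  -37.612·x + 162.530·y = 5179.117908
det = -127.308·162.530 − 49.692·-37.612 = -18822.353736
x = (393.049372·162.530 − 49.692·5179.117908) / -18822.353736 = 10.279183
y = (-127.308·5179.117908 − 393.049372·-37.612) / -18822.353736 = 34.244377

x=10.279 y=34.244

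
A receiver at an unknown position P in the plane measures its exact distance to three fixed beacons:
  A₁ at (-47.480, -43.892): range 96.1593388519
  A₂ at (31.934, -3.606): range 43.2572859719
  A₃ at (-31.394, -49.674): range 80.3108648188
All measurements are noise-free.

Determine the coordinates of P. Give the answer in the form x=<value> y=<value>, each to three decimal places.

x=48.679 y=-43.491

eq1: (x + 47.480)² + (y + 43.892)² = 96.1593388519²
eq2: (x − 31.934)² + (y + 3.606)² = 43.2572859719²
eq3: (x + 31.394)² + (y + 49.674)² = 80.3108648188²
eq2−eq3, eq2−eq1 (x²,y² cancel):
  -126.656·x − 92.136·y = -2158.336298
  -158.828·x − 80.572·y = -4227.351187
det = -126.656·-80.572 − -92.136·-158.828 = -4428.849376
x = (-2158.336298·-80.572 − -92.136·-4227.351187) / -4428.849376 = 48.678503
y = (-126.656·-4227.351187 − -2158.336298·-158.828) / -4428.849376 = -43.491015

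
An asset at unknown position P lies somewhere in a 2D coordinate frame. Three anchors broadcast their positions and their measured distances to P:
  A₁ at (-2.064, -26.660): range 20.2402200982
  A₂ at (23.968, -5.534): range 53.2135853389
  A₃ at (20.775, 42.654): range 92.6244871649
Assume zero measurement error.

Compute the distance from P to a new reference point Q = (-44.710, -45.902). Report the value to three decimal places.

eq1: (x + 2.064)² + (y + 26.660)² = 20.2402200982²
eq2: (x − 23.968)² + (y + 5.534)² = 53.2135853389²
eq3: (x − 20.775)² + (y − 42.654)² = 92.6244871649²
eq3−eq1, eq3−eq2 (x²,y² cancel):
  -45.678·x − 138.628·y = 6633.680468
  6.386·x − 96.376·y = 4101.735797
det = -45.678·-96.376 − -138.628·6.386 = 5287.541336
x = (6633.680468·-96.376 − -138.628·4101.735797) / 5287.541336 = -13.373353
y = (-45.678·4101.735797 − 6633.680468·6.386) / 5287.541336 = -43.445858
|P − Q| = √((-13.373353 − -44.710)² + (-43.445858 − -45.902)²) = 31.432754

31.433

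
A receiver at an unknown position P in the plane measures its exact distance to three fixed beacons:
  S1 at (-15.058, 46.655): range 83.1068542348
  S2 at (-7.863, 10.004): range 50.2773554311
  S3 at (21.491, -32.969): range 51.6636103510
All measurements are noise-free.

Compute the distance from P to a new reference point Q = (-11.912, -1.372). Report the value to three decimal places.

38.311

eq1: (x + 15.058)² + (y − 46.655)² = 83.1068542348²
eq2: (x + 7.863)² + (y − 10.004)² = 50.2773554311²
eq3: (x − 21.491)² + (y + 32.969)² = 51.6636103510²
eq1−eq3, eq1−eq2 (x²,y² cancel):
  73.098·x − 159.248·y = 3383.006239
  14.390·x − 73.302·y = 2137.411148
det = 73.098·-73.302 − -159.248·14.390 = -3066.650876
x = (3383.006239·-73.302 − -159.248·2137.411148) / -3066.650876 = -30.129718
y = (73.098·2137.411148 − 3383.006239·14.390) / -3066.650876 = -35.073774
|P − Q| = √((-30.129718 − -11.912)² + (-35.073774 − -1.372)²) = 38.310506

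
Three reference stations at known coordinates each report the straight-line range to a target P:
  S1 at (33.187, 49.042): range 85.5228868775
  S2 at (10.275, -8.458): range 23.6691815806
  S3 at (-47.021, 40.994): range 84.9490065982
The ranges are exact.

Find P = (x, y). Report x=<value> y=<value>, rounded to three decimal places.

x=-0.023 y=-29.770

eq1: (x − 33.187)² + (y − 49.042)² = 85.5228868775²
eq2: (x − 10.275)² + (y + 8.458)² = 23.6691815806²
eq3: (x + 47.021)² + (y − 40.994)² = 84.9490065982²
eq2−eq3, eq2−eq1 (x²,y² cancel):
  -114.592·x + 98.904·y = -2941.734477
  45.824·x + 115.000·y = -3424.552679
det = -114.592·115.000 − 98.904·45.824 = -17710.256896
x = (-2941.734477·115.000 − 98.904·-3424.552679) / -17710.256896 = -0.022727
y = (-114.592·-3424.552679 − -2941.734477·45.824) / -17710.256896 = -29.769663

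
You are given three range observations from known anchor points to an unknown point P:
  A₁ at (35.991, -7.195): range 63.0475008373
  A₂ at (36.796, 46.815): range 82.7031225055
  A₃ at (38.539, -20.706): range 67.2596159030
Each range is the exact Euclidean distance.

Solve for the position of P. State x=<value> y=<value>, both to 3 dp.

eq1: (x − 35.991)² + (y + 7.195)² = 63.0475008373²
eq2: (x − 36.796)² + (y − 46.815)² = 82.7031225055²
eq3: (x − 38.539)² + (y + 20.706)² = 67.2596159030²
eq1−eq2, eq1−eq3 (x²,y² cancel):
  1.610·x + 108.020·y = -666.349375
  5.096·x − 27.022·y = 18.004281
det = 1.610·-27.022 − 108.020·5.096 = -593.975340
x = (-666.349375·-27.022 − 108.020·18.004281) / -593.975340 = -27.040298
y = (1.610·18.004281 − -666.349375·5.096) / -593.975340 = -5.765733

x=-27.040 y=-5.766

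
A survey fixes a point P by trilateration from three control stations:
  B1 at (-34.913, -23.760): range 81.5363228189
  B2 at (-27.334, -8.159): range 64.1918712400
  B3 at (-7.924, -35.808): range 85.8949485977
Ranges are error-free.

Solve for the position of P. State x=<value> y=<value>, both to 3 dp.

x=0.530 y=49.670

eq1: (x + 34.913)² + (y + 23.760)² = 81.5363228189²
eq2: (x + 27.334)² + (y + 8.159)² = 64.1918712400²
eq3: (x + 7.924)² + (y + 35.808)² = 85.8949485977²
eq3−eq2, eq3−eq1 (x²,y² cancel):
  -38.820·x + 55.298·y = 2726.060058
  -53.978·x + 24.096·y = 1168.222785
det = -38.820·24.096 − 55.298·-53.978 = 2049.468724
x = (2726.060058·24.096 − 55.298·1168.222785) / 2049.468724 = 0.530264
y = (-38.820·1168.222785 − 2726.060058·-53.978) / 2049.468724 = 49.669878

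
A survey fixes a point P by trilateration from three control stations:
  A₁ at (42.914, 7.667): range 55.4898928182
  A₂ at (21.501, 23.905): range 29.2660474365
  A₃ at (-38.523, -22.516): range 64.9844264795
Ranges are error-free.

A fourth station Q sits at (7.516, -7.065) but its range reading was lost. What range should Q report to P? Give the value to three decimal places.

43.033

eq1: (x − 42.914)² + (y − 7.667)² = 55.4898928182²
eq2: (x − 21.501)² + (y − 23.905)² = 29.2660474365²
eq3: (x + 38.523)² + (y + 22.516)² = 64.9844264795²
eq1−eq3, eq1−eq2 (x²,y² cancel):
  -162.874·x − 60.366·y = -1053.249980
  -42.826·x + 32.476·y = 1355.974413
det = -162.874·32.476 − -60.366·-42.826 = -7874.730340
x = (-1053.249980·32.476 − -60.366·1355.974413) / -7874.730340 = -6.050925
y = (-162.874·1355.974413 − -1053.249980·-42.826) / -7874.730340 = 33.773786
|P − Q| = √((-6.050925 − 7.516)² + (33.773786 − -7.065)²) = 43.033335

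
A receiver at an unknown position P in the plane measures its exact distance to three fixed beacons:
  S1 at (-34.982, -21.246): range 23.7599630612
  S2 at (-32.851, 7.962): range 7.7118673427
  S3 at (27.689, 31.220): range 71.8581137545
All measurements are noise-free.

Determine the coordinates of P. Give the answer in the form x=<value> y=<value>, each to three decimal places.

eq1: (x + 34.982)² + (y + 21.246)² = 23.7599630612²
eq2: (x + 32.851)² + (y − 7.962)² = 7.7118673427²
eq3: (x − 27.689)² + (y − 31.220)² = 71.8581137545²
eq2−eq1, eq2−eq3 (x²,y² cancel):
  -4.262·x − 58.416·y = 27.488248
  121.080·x + 46.516·y = -4505.328138
det = -4.262·46.516 − -58.416·121.080 = 6874.758088
x = (27.488248·46.516 − -58.416·-4505.328138) / 6874.758088 = -38.096556
y = (-4.262·-4505.328138 − 27.488248·121.080) / 6874.758088 = 2.308944

x=-38.097 y=2.309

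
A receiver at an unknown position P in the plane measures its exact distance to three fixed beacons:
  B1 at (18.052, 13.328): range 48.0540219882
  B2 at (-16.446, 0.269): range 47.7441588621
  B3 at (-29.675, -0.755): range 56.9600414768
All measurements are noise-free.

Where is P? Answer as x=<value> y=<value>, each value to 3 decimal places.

x=16.076 y=-34.685

eq1: (x − 18.052)² + (y − 13.328)² = 48.0540219882²
eq2: (x + 16.446)² + (y − 0.269)² = 47.7441588621²
eq3: (x + 29.675)² + (y + 0.755)² = 56.9600414768²
eq2−eq3, eq2−eq1 (x²,y² cancel):
  -26.458·x − 2.048·y = -354.309247
  68.996·x + 26.118·y = 203.282687
det = -26.458·26.118 − -2.048·68.996 = -549.726236
x = (-354.309247·26.118 − -2.048·203.282687) / -549.726236 = 16.076231
y = (-26.458·203.282687 − -354.309247·68.996) / -549.726236 = -34.685387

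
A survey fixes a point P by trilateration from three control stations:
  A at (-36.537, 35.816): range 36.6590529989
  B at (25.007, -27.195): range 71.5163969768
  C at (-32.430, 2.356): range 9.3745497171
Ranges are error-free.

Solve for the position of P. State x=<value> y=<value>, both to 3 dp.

x=-41.351 y=-0.526

eq1: (x + 36.537)² + (y − 35.816)² = 36.6590529989²
eq2: (x − 25.007)² + (y + 27.195)² = 71.5163969768²
eq3: (x + 32.430)² + (y − 2.356)² = 9.3745497171²
eq2−eq1, eq2−eq3 (x²,y² cancel):
  -123.088·x + 126.022·y = 5023.529021
  -114.874·x + 59.102·y = 4719.050416
det = -123.088·59.102 − 126.022·-114.874 = 7201.904252
x = (5023.529021·59.102 − 126.022·4719.050416) / 7201.904252 = -41.350669
y = (-123.088·4719.050416 − 5023.529021·-114.874) / 7201.904252 = -0.525639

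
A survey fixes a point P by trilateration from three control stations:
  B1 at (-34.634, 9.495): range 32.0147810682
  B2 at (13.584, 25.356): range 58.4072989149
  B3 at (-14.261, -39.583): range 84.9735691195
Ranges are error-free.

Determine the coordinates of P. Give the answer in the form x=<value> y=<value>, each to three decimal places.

eq1: (x + 34.634)² + (y − 9.495)² = 32.0147810682²
eq2: (x − 13.584)² + (y − 25.356)² = 58.4072989149²
eq3: (x + 14.261)² + (y + 39.583)² = 84.9735691195²
eq2−eq3, eq2−eq1 (x²,y² cancel):
  -55.690·x − 129.878·y = -2866.356664
  -96.436·x − 31.722·y = 2848.683549
det = -55.690·-31.722 − -129.878·-96.436 = -10758.316628
x = (-2866.356664·-31.722 − -129.878·2848.683549) / -10758.316628 = -42.842008
y = (-55.690·2848.683549 − -2866.356664·-96.436) / -10758.316628 = 40.439706

x=-42.842 y=40.440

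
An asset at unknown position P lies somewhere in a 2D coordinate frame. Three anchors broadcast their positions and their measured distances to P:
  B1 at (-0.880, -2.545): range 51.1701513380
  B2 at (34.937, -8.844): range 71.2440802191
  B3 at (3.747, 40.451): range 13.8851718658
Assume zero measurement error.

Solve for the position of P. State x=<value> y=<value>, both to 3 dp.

x=-7.805 y=48.154

eq1: (x + 0.880)² + (y + 2.545)² = 51.1701513380²
eq2: (x − 34.937)² + (y + 8.844)² = 71.2440802191²
eq3: (x − 3.747)² + (y − 40.451)² = 13.8851718658²
eq3−eq2, eq3−eq1 (x²,y² cancel):
  62.380·x − 98.590·y = -5234.434074
  -9.254·x − 85.992·y = -4068.658375
det = 62.380·-85.992 − -98.590·-9.254 = -6276.532820
x = (-5234.434074·-85.992 − -98.590·-4068.658375) / -6276.532820 = -7.805333
y = (62.380·-4068.658375 − -5234.434074·-9.254) / -6276.532820 = 48.154351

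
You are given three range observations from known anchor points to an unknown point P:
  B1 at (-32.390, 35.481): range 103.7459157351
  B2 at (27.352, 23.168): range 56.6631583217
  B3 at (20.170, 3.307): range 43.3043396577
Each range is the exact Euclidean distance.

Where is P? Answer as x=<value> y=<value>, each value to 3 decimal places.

x=48.595 y=-29.363

eq1: (x + 32.390)² + (y − 35.481)² = 103.7459157351²
eq2: (x − 27.352)² + (y − 23.168)² = 56.6631583217²
eq3: (x − 20.170)² + (y − 3.307)² = 43.3043396577²
eq3−eq1, eq3−eq2 (x²,y² cancel):
  -105.120·x + 64.348·y = -6997.700887
  14.364·x + 39.722·y = -468.324699
det = -105.120·39.722 − 64.348·14.364 = -5099.871312
x = (-6997.700887·39.722 − 64.348·-468.324699) / -5099.871312 = 48.594739
y = (-105.120·-468.324699 − -6997.700887·14.364) / -5099.871312 = -29.362558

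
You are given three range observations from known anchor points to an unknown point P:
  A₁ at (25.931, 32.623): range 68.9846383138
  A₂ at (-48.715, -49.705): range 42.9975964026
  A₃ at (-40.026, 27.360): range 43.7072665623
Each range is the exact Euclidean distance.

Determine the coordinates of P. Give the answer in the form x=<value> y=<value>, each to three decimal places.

eq1: (x − 25.931)² + (y − 32.623)² = 68.9846383138²
eq2: (x + 48.715)² + (y + 49.705)² = 42.9975964026²
eq3: (x + 40.026)² + (y − 27.360)² = 43.7072665623²
eq1−eq2, eq1−eq3 (x²,y² cancel):
  -149.292·x − 164.656·y = 6017.148387
  -131.914·x − 10.526·y = 3462.528559
det = -149.292·-10.526 − -164.656·-131.914 = -20148.983992
x = (6017.148387·-10.526 − -164.656·3462.528559) / -20148.983992 = -25.152117
y = (-149.292·3462.528559 − 6017.148387·-131.914) / -20148.983992 = -13.738574

x=-25.152 y=-13.739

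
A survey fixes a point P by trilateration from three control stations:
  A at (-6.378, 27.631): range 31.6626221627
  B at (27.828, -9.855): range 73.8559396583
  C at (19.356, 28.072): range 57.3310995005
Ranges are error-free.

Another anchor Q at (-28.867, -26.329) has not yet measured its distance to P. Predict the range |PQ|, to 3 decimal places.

51.089

eq1: (x + 6.378)² + (y − 27.631)² = 31.6626221627²
eq2: (x − 27.828)² + (y + 9.855)² = 73.8559396583²
eq3: (x − 19.356)² + (y − 28.072)² = 57.3310995005²
eq1−eq2, eq1−eq3 (x²,y² cancel):
  68.412·x − 74.972·y = -4384.810617
  51.468·x + 0.882·y = -1925.792453
det = 68.412·0.882 − -74.972·51.468 = 3918.998280
x = (-4384.810617·0.882 − -74.972·-1925.792453) / 3918.998280 = -37.828012
y = (68.412·-1925.792453 − -4384.810617·51.468) / 3918.998280 = 23.967890
|P − Q| = √((-37.828012 − -28.867)² + (23.967890 − -26.329)²) = 51.088912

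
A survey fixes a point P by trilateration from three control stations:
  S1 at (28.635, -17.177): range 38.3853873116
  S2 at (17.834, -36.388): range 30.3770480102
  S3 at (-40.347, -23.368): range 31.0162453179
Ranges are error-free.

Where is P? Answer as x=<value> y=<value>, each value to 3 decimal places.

x=-9.336 y=-22.803

eq1: (x − 28.635)² + (y + 17.177)² = 38.3853873116²
eq2: (x − 17.834)² + (y + 36.388)² = 30.3770480102²
eq3: (x + 40.347)² + (y + 23.368)² = 31.0162453179²
eq3−eq1, eq3−eq2 (x²,y² cancel):
  137.964·x + 12.382·y = -1570.361764
  116.362·x − 26.040·y = -492.563305
det = 137.964·-26.040 − 12.382·116.362 = -5033.376844
x = (-1570.361764·-26.040 − 12.382·-492.563305) / -5033.376844 = -9.335907
y = (137.964·-492.563305 − -1570.361764·116.362) / -5033.376844 = -22.802670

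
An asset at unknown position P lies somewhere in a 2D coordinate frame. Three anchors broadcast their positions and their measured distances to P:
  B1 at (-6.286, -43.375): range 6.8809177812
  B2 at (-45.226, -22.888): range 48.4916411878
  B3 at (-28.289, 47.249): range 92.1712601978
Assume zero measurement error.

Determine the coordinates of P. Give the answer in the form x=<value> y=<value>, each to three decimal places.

x=-0.041 y=-40.487

eq1: (x + 6.286)² + (y + 43.375)² = 6.8809177812²
eq2: (x + 45.226)² + (y + 22.888)² = 48.4916411878²
eq3: (x + 28.289)² + (y − 47.249)² = 92.1712601978²
eq2−eq1, eq2−eq3 (x²,y² cancel):
  77.880·x − 40.974·y = 1655.745037
  33.874·x + 140.274·y = -5680.618039
det = 77.880·140.274 − -40.974·33.874 = 12312.492396
x = (1655.745037·140.274 − -40.974·-5680.618039) / 12312.492396 = -0.040582
y = (77.880·-5680.618039 − 1655.745037·33.874) / 12312.492396 = -40.486786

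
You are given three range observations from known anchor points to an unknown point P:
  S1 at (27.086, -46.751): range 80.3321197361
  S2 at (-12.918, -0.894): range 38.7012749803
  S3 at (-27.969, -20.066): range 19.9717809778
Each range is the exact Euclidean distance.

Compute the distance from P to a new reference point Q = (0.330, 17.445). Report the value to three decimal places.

eq1: (x − 27.086)² + (y + 46.751)² = 80.3321197361²
eq2: (x + 12.918)² + (y + 0.894)² = 38.7012749803²
eq3: (x + 27.969)² + (y + 20.066)² = 19.9717809778²
eq2−eq3, eq2−eq1 (x²,y² cancel):
  -30.102·x − 38.344·y = 2116.152007
  80.008·x − 91.714·y = -2203.827339
det = -30.102·-91.714 − -38.344·80.008 = 5828.601580
x = (2116.152007·-91.714 − -38.344·-2203.827339) / 5828.601580 = -47.796082
y = (-30.102·-2203.827339 − 2116.152007·80.008) / 5828.601580 = -17.666241
|P − Q| = √((-47.796082 − 0.330)² + (-17.666241 − 17.445)²) = 59.572804

59.573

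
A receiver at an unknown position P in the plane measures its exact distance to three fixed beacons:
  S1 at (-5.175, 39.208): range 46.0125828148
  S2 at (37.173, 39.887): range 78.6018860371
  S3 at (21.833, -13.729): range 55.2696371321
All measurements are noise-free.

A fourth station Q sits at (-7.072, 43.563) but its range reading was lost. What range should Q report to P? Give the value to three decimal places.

eq1: (x + 5.175)² + (y − 39.208)² = 46.0125828148²
eq2: (x − 37.173)² + (y − 39.887)² = 78.6018860371²
eq3: (x − 21.833)² + (y + 13.729)² = 55.2696371321²
eq1−eq2, eq1−eq3 (x²,y² cancel):
  84.696·x + 1.358·y = -2652.341902
  54.016·x − 105.874·y = -1836.457570
det = 84.696·-105.874 − 1.358·54.016 = -9040.458032
x = (-2652.341902·-105.874 − 1.358·-1836.457570) / -9040.458032 = -31.337788
y = (84.696·-1836.457570 − -2652.341902·54.016) / -9040.458032 = 1.357421
|P − Q| = √((-31.337788 − -7.072)² + (1.357421 − 43.563)²) = 48.684077

48.684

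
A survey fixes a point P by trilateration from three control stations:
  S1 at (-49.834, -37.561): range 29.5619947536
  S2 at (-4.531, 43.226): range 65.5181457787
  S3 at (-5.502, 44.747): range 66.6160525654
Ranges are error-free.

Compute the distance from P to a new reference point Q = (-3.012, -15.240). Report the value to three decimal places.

24.731

eq1: (x + 49.834)² + (y + 37.561)² = 29.5619947536²
eq2: (x + 4.531)² + (y − 43.226)² = 65.5181457787²
eq3: (x + 5.502)² + (y − 44.747)² = 66.6160525654²
eq1−eq3, eq1−eq2 (x²,y² cancel):
  88.664·x + 164.616·y = -5425.477190
  90.606·x + 161.574·y = -5423.955132
det = 88.664·161.574 − 164.616·90.606 = -589.400160
x = (-5425.477190·161.574 − 164.616·-5423.955132) / -589.400160 = -27.576760
y = (88.664·-5423.955132 − -5425.477190·90.606) / -589.400160 = -18.105235
|P − Q| = √((-27.576760 − -3.012)² + (-18.105235 − -15.240)²) = 24.731296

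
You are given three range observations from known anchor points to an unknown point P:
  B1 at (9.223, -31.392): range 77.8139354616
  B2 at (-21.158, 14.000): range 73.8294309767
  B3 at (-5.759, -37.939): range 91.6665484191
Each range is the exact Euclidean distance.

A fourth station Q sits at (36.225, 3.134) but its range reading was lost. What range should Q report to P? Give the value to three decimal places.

34.679

eq1: (x − 9.223)² + (y + 31.392)² = 77.8139354616²
eq2: (x + 21.158)² + (y − 14.000)² = 73.8294309767²
eq3: (x + 5.759)² + (y + 37.939)² = 91.6665484191²
eq2−eq3, eq2−eq1 (x²,y² cancel):
  30.798·x − 103.878·y = -2123.098383
  60.762·x − 90.784·y = -177.363245
det = 30.798·-90.784 − -103.878·60.762 = 3515.869404
x = (-2123.098383·-90.784 − -103.878·-177.363245) / 3515.869404 = 49.580688
y = (30.798·-177.363245 − -2123.098383·60.762) / 3515.869404 = 35.138185
|P − Q| = √((49.580688 − 36.225)² + (35.138185 − 3.134)²) = 34.679133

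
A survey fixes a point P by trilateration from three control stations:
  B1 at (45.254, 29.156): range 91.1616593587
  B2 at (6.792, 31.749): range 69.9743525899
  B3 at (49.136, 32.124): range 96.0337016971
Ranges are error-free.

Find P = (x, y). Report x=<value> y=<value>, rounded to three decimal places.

x=-22.554 y=-31.774

eq1: (x − 45.254)² + (y − 29.156)² = 91.1616593587²
eq2: (x − 6.792)² + (y − 31.749)² = 69.9743525899²
eq3: (x − 49.136)² + (y − 32.124)² = 96.0337016971²
eq3−eq2, eq3−eq1 (x²,y² cancel):
  -84.688·x − 0.750·y = 1933.894234
  -7.764·x − 5.936·y = 363.722705
det = -84.688·-5.936 − -0.750·-7.764 = 496.884968
x = (1933.894234·-5.936 − -0.750·363.722705) / 496.884968 = -22.554122
y = (-84.688·363.722705 − 1933.894234·-7.764) / 496.884968 = -31.774343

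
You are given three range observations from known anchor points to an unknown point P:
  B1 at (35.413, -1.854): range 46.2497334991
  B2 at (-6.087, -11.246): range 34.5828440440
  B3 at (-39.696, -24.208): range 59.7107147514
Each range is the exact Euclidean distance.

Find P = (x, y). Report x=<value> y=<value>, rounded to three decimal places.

eq1: (x − 35.413)² + (y + 1.854)² = 46.2497334991²
eq2: (x + 6.087)² + (y + 11.246)² = 34.5828440440²
eq3: (x + 39.696)² + (y + 24.208)² = 59.7107147514²
eq3−eq2, eq3−eq1 (x²,y² cancel):
  67.218·x + 25.924·y = 371.120759
  150.218·x + 44.708·y = 522.049812
det = 67.218·44.708 − 25.924·150.218 = -889.069088
x = (371.120759·44.708 − 25.924·522.049812) / -889.069088 = -3.440056
y = (67.218·522.049812 − 371.120759·150.218) / -889.069088 = 23.235398

x=-3.440 y=23.235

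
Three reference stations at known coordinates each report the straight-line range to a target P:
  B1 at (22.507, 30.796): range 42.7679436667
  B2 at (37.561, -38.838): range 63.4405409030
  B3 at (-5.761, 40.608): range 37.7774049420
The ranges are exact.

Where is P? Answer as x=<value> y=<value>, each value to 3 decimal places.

eq1: (x − 22.507)² + (y − 30.796)² = 42.7679436667²
eq2: (x − 37.561)² + (y + 38.838)² = 63.4405409030²
eq3: (x + 5.761)² + (y − 40.608)² = 37.7774049420²
eq1−eq2, eq1−eq3 (x²,y² cancel):
  30.108·x − 139.268·y = -731.344925
  -56.536·x + 19.624·y = 629.204801
det = 30.108·19.624 − -139.268·-56.536 = -7282.816256
x = (-731.344925·19.624 − -139.268·629.204801) / -7282.816256 = -10.061517
y = (30.108·629.204801 − -731.344925·-56.536) / -7282.816256 = 3.076175

x=-10.062 y=3.076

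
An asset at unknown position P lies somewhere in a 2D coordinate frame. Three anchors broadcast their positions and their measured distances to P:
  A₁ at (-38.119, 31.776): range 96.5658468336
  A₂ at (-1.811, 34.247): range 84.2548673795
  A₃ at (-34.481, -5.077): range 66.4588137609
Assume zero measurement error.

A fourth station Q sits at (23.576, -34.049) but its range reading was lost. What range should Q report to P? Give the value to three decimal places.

eq1: (x + 38.119)² + (y − 31.776)² = 96.5658468336²
eq2: (x + 1.811)² + (y − 34.247)² = 84.2548673795²
eq3: (x + 34.481)² + (y + 5.077)² = 66.4588137609²
eq1−eq3, eq1−eq2 (x²,y² cancel):
  7.276·x − 73.706·y = 3660.131801
  72.616·x + 4.942·y = 939.444491
det = 7.276·4.942 − -73.706·72.616 = 5388.192888
x = (3660.131801·4.942 − -73.706·939.444491) / 5388.192888 = 16.207858
y = (7.276·939.444491 − 3660.131801·72.616) / 5388.192888 = -48.058549
|P − Q| = √((16.207858 − 23.576)² + (-48.058549 − -34.049)²) = 15.828992

15.829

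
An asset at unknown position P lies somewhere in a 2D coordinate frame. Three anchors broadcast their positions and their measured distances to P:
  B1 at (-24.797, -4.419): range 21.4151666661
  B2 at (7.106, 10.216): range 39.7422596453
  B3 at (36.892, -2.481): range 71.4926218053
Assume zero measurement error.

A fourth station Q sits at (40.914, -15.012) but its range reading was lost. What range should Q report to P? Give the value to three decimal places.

eq1: (x + 24.797)² + (y + 4.419)² = 21.4151666661²
eq2: (x − 7.106)² + (y − 10.216)² = 39.7422596453²
eq3: (x − 36.892)² + (y + 2.481)² = 71.4926218053²
eq2−eq3, eq2−eq1 (x²,y² cancel):
  59.572·x − 25.394·y = -2319.434638
  -63.806·x − 29.270·y = 1600.394716
det = 59.572·-29.270 − -25.394·-63.806 = -3363.962004
x = (-2319.434638·-29.270 − -25.394·1600.394716) / -3363.962004 = -32.262634
y = (59.572·1600.394716 − -2319.434638·-63.806) / -3363.962004 = 15.652713
|P − Q| = √((-32.262634 − 40.914)² + (15.652713 − -15.012)²) = 79.341946

79.342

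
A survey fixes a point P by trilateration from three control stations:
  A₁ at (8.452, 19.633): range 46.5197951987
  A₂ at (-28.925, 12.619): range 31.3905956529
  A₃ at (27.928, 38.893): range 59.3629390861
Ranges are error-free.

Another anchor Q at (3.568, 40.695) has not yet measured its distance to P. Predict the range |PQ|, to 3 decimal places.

eq1: (x − 8.452)² + (y − 19.633)² = 46.5197951987²
eq2: (x + 28.925)² + (y − 12.619)² = 31.3905956529²
eq3: (x − 27.928)² + (y − 38.893)² = 59.3629390861²
eq3−eq1, eq3−eq2 (x²,y² cancel):
  -38.952·x − 38.520·y = -475.880448
  -113.706·x − 52.548·y = 1241.845195
det = -38.952·-52.548 − -38.520·-113.706 = -2333.105424
x = (-475.880448·-52.548 − -38.520·1241.845195) / -2333.105424 = -31.221239
y = (-38.952·1241.845195 − -475.880448·-113.706) / -2333.105424 = 43.925497
|P − Q| = √((-31.221239 − 3.568)² + (43.925497 − 40.695)²) = 34.938908

34.939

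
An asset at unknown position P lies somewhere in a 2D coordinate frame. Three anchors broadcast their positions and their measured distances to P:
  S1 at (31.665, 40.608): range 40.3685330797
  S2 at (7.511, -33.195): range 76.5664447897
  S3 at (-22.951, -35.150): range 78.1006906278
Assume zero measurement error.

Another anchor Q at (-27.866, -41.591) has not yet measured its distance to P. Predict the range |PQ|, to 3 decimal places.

eq1: (x − 31.665)² + (y − 40.608)² = 40.3685330797²
eq2: (x − 7.511)² + (y + 33.195)² = 76.5664447897²
eq3: (x + 22.951)² + (y + 35.150)² = 78.1006906278²
eq3−eq1, eq3−eq2 (x²,y² cancel):
  109.232·x + 151.516·y = 5359.510402
  60.924·x + 3.910·y = -366.650346
det = 109.232·3.910 − 151.516·60.924 = -8803.863664
x = (5359.510402·3.910 − 151.516·-366.650346) / -8803.863664 = -8.690398
y = (109.232·-366.650346 − 5359.510402·60.924) / -8803.863664 = 41.637715
|P − Q| = √((-8.690398 − -27.866)² + (41.637715 − -41.591)²) = 85.409148

85.409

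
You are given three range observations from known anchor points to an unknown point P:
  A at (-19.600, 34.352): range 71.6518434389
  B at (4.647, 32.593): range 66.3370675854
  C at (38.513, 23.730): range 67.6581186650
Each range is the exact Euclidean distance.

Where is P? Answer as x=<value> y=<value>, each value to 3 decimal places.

x=2.772 y=-33.718

eq1: (x + 19.600)² + (y − 34.352)² = 71.6518434389²
eq2: (x − 4.647)² + (y − 32.593)² = 66.3370675854²
eq3: (x − 38.513)² + (y − 23.730)² = 67.6581186650²
eq1−eq2, eq1−eq3 (x²,y² cancel):
  48.494·x − 3.518·y = 253.058486
  116.226·x − 21.244·y = 1038.509812
det = 48.494·-21.244 − -3.518·116.226 = -621.323468
x = (253.058486·-21.244 − -3.518·1038.509812) / -621.323468 = 2.772303
y = (48.494·1038.509812 − 253.058486·116.226) / -621.323468 = -33.717573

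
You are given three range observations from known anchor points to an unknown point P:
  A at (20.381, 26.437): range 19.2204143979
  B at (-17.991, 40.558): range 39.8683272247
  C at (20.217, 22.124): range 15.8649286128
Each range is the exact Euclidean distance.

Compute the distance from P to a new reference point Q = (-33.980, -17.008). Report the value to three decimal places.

eq1: (x − 20.381)² + (y − 26.437)² = 19.2204143979²
eq2: (x + 17.991)² + (y − 40.558)² = 39.8683272247²
eq3: (x − 20.217)² + (y − 22.124)² = 15.8649286128²
eq1−eq3, eq1−eq2 (x²,y² cancel):
  -0.328·x − 8.626·y = -98.373295
  -76.744·x + 28.242·y = -365.731871
det = -0.328·28.242 − -8.626·-76.744 = -671.257120
x = (-98.373295·28.242 − -8.626·-365.731871) / -671.257120 = 8.838732
y = (-0.328·-365.731871 − -98.373295·-76.744) / -671.257120 = 11.068188
|P − Q| = √((8.838732 − -33.980)² + (11.068188 − -17.008)²) = 51.202697

51.203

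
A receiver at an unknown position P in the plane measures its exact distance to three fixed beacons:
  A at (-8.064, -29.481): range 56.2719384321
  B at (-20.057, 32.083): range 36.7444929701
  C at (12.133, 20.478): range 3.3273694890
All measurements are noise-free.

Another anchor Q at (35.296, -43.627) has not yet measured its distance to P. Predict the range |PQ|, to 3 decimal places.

68.398

eq1: (x + 8.064)² + (y + 29.481)² = 56.2719384321²
eq2: (x + 20.057)² + (y − 32.083)² = 36.7444929701²
eq3: (x − 12.133)² + (y − 20.478)² = 3.3273694890²
eq3−eq1, eq3−eq2 (x²,y² cancel):
  -40.394·x − 99.918·y = -2787.860383
  -64.380·x + 23.210·y = -474.042411
det = -40.394·23.210 − -99.918·-64.380 = -7370.265580
x = (-2787.860383·23.210 − -99.918·-474.042411) / -7370.265580 = 15.205912
y = (-40.394·-474.042411 − -2787.860383·-64.380) / -7370.265580 = 21.754166
|P − Q| = √((15.205912 − 35.296)² + (21.754166 − -43.627)²) = 68.398162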